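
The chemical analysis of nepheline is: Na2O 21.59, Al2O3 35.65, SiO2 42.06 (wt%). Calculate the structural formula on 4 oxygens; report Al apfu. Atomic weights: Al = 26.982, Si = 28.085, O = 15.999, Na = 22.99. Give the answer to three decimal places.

Na2O (M=61.979): mol = 0.34834; Na = 0.69668, O = 0.34834.
Al2O3 (M=101.961): mol = 0.34964; Al = 0.69928, O = 1.04892.
SiO2 (M=60.083): mol = 0.70003; Si = 0.70003, O = 1.40006.
ΣO = 2.79732; factor = 4/ΣO = 1.42994.
Al apfu = 0.69928 × 1.42994 = 1.000.

1.000 Al apfu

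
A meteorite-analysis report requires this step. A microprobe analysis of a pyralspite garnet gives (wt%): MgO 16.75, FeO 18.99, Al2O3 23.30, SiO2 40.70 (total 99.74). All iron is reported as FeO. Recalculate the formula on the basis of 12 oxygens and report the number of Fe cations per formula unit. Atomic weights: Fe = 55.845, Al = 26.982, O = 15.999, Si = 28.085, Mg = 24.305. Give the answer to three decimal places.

1.166 Fe apfu

MgO (M=40.304): mol = 0.41559; Mg = 0.41559, O = 0.41559.
FeO (M=71.844): mol = 0.26432; Fe = 0.26432, O = 0.26432.
Al2O3 (M=101.961): mol = 0.22852; Al = 0.45704, O = 0.68556.
SiO2 (M=60.083): mol = 0.67740; Si = 0.67740, O = 1.35480.
ΣO = 2.72027; factor = 12/ΣO = 4.41133.
Fe apfu = 0.26432 × 4.41133 = 1.166.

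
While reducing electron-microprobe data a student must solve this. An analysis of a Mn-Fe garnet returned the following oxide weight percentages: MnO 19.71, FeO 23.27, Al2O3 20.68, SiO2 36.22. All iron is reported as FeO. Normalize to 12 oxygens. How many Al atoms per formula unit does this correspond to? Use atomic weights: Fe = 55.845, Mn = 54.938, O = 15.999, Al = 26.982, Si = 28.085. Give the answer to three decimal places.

19.71 wt% MnO ÷ 70.937 g/mol = 0.27785 mol, giving 0.27785 Mn and 0.27785 O.
23.27 wt% FeO ÷ 71.844 g/mol = 0.32390 mol, giving 0.32390 Fe and 0.32390 O.
20.68 wt% Al2O3 ÷ 101.961 g/mol = 0.20282 mol, giving 0.40564 Al and 0.60846 O.
36.22 wt% SiO2 ÷ 60.083 g/mol = 0.60283 mol, giving 0.60283 Si and 1.20566 O.
Oxygen sums to 2.41587; scaling by 12/2.41587 = 4.96715 puts the formula on 12 O.
Al: 0.40564 × 4.96715 = 2.015 atoms per formula unit.

2.015 Al apfu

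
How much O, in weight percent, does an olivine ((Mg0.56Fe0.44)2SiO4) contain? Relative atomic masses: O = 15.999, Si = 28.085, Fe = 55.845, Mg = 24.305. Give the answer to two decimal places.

37.99 weight percent

M((Mg0.56Fe0.44)2SiO4) = 168.446 g/mol.
O contributes 4 × 15.999 = 63.996 g per mole.
63.996/168.446 = 0.3799 → 37.99%.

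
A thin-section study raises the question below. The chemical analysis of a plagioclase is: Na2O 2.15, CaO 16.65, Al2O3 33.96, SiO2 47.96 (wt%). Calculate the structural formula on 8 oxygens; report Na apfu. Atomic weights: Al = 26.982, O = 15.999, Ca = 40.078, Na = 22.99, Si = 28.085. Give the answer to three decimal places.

0.190 Na apfu

Na2O (M=61.979): mol = 0.03469; Na = 0.06938, O = 0.03469.
CaO (M=56.077): mol = 0.29691; Ca = 0.29691, O = 0.29691.
Al2O3 (M=101.961): mol = 0.33307; Al = 0.66614, O = 0.99921.
SiO2 (M=60.083): mol = 0.79823; Si = 0.79823, O = 1.59646.
ΣO = 2.92727; factor = 8/ΣO = 2.73292.
Na apfu = 0.06938 × 2.73292 = 0.190.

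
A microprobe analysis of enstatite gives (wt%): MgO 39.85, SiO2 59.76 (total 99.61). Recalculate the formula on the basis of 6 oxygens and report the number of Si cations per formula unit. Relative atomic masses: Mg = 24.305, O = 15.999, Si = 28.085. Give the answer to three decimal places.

2.004 Si apfu

39.85 wt% MgO ÷ 40.304 g/mol = 0.98874 mol, giving 0.98874 Mg and 0.98874 O.
59.76 wt% SiO2 ÷ 60.083 g/mol = 0.99462 mol, giving 0.99462 Si and 1.98924 O.
Oxygen sums to 2.97798; scaling by 6/2.97798 = 2.01479 puts the formula on 6 O.
Si: 0.99462 × 2.01479 = 2.004 atoms per formula unit.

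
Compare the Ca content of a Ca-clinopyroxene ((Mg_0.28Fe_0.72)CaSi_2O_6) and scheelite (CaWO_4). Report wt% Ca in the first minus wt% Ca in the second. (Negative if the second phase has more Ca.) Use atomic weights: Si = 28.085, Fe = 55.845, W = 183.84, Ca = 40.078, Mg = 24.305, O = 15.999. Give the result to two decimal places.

Ca in (Mg_0.28Fe_0.72)CaSi_2O_6: molar mass 239.256 g/mol; 1×40.078 = 40.078 g → 16.75 wt%.
Ca in CaWO_4: molar mass 287.914 g/mol; 1×40.078 = 40.078 g → 13.92 wt%.
Difference = 16.75 − 13.92 = 2.83 percentage points.

2.83 percentage points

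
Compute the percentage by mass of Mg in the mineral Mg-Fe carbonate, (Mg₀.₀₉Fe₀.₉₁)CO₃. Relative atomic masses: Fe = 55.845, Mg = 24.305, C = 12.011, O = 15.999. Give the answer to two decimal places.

1.94 weight percent

Molar mass of (Mg₀.₀₉Fe₀.₉₁)CO₃: 0.09×24.305 + 0.91×55.845 + 1×12.011 + 3×15.999 = 113.014 g/mol.
Mass of Mg per formula unit: 0.09 × 24.305 = 2.187 g.
Weight fraction Mg = 2.187 / 113.014 = 0.0194.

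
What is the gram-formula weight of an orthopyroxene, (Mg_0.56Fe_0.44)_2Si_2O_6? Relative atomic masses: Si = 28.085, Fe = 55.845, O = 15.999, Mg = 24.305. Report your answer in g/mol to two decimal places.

228.53 g/mol

The formula mass is the sum 1.12×24.305 + 0.88×55.845 + 2×28.085 + 6×15.999.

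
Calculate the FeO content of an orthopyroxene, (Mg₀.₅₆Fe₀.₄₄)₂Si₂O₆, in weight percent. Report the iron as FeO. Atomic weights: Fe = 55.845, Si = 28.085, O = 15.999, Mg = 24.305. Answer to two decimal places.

Formula mass = 228.529 g/mol.
0.88 Fe → 0.8800 mol FeO per formula unit; M(FeO) = 71.844, so FeO mass = 63.223 g.
63.223/228.529 × 100 = 27.67 wt%.

27.67 wt%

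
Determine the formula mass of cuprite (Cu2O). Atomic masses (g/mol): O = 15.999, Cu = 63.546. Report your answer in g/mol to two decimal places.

143.09 g/mol

Cu: 2 × 63.546 = 127.0920
O: 1 × 15.999 = 15.9990
Summing the contributions gives the formula mass.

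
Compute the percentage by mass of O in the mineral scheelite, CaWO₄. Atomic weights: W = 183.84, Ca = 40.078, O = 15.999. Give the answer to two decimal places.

Formula mass = 1×40.078 + 1×183.84 + 4×15.999 = 287.914 g/mol, of which 63.996 g is O.
So O makes up 63.996/287.914 = 0.2223 of the mass, i.e. 22.23%.

22.23 mass %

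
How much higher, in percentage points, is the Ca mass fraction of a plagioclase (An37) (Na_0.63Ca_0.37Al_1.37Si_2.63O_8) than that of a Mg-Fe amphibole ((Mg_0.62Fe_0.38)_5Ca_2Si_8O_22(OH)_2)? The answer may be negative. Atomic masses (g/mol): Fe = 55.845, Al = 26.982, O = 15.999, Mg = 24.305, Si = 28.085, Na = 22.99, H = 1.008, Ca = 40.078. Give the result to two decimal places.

-3.66 percentage points

First mineral: 14.829 g Ca in 268.133 g formula = 5.53 wt% Ca.
Second mineral: 80.156 g Ca in 872.279 g formula = 9.19 wt% Ca.
5.53% − 9.19% gives a difference of -3.66 percentage points.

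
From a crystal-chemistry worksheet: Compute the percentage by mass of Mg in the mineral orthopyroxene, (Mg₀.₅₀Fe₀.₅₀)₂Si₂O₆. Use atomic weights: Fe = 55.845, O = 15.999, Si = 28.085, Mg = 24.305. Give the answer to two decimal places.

Formula mass = 1·24.305 + 1·55.845 + 2·28.085 + 6·15.999 = 232.314 g/mol, of which 24.305 g is Mg.
So Mg makes up 24.305/232.314 = 0.1046 of the mass, i.e. 10.46%.

10.46 weight percent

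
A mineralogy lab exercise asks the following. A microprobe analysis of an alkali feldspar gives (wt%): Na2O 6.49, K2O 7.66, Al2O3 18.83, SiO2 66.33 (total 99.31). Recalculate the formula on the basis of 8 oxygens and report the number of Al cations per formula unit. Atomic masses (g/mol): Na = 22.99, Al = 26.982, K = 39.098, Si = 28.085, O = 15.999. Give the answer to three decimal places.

Na2O (M=61.979): mol = 0.10471; Na = 0.20942, O = 0.10471.
K2O (M=94.195): mol = 0.08132; K = 0.16264, O = 0.08132.
Al2O3 (M=101.961): mol = 0.18468; Al = 0.36936, O = 0.55404.
SiO2 (M=60.083): mol = 1.10397; Si = 1.10397, O = 2.20794.
ΣO = 2.94801; factor = 8/ΣO = 2.71370.
Al apfu = 0.36936 × 2.71370 = 1.002.

1.002 Al apfu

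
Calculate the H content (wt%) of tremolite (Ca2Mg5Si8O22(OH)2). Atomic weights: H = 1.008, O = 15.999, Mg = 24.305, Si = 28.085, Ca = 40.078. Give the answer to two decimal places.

Formula mass = 2·40.078 + 5·24.305 + 8·28.085 + 24·15.999 + 2·1.008 = 812.353 g/mol, of which 2.016 g is H.
So H makes up 2.016/812.353 = 0.0025 of the mass, i.e. 0.25%.

0.25 wt%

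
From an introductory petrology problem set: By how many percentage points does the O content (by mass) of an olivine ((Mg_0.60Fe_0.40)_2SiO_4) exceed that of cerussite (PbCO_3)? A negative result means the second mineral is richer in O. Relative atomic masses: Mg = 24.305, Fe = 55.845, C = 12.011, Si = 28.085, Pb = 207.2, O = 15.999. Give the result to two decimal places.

20.61 percentage points

M((Mg_0.60Fe_0.40)_2SiO_4) = 165.923 g/mol, so wt% O = 63.996/165.923 × 100 = 38.57%.
M(PbCO_3) = 267.208 g/mol, so wt% O = 47.997/267.208 × 100 = 17.96%.
38.57 − 17.96 = 20.61 pp.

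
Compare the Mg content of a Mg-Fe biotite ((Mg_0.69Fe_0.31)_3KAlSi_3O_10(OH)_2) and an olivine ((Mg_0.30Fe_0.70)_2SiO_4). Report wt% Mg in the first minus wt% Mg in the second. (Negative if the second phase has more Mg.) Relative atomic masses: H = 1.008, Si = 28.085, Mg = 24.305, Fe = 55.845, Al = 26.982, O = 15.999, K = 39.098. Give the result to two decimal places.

First mineral: 50.311 g Mg in 446.586 g formula = 11.27 wt% Mg.
Second mineral: 14.583 g Mg in 184.847 g formula = 7.89 wt% Mg.
11.27% − 7.89% gives a difference of 3.38 percentage points.

3.38 percentage points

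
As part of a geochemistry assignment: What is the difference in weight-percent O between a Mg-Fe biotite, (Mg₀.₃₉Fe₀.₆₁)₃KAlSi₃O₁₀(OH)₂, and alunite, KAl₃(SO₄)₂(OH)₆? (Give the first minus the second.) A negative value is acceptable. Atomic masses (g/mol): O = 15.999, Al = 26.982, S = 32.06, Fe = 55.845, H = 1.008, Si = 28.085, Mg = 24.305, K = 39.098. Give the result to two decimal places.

O in (Mg₀.₃₉Fe₀.₆₁)₃KAlSi₃O₁₀(OH)₂: molar mass 474.972 g/mol; 12×15.999 = 191.988 g → 40.42 wt%.
O in KAl₃(SO₄)₂(OH)₆: molar mass 414.198 g/mol; 14×15.999 = 223.986 g → 54.08 wt%.
Difference = 40.42 − 54.08 = -13.66 percentage points.

-13.66 percentage points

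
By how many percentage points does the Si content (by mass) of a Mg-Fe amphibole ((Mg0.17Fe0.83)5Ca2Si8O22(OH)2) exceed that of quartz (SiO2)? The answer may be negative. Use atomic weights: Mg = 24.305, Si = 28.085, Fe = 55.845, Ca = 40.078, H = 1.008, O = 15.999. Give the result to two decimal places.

-22.92 percentage points

First mineral: 224.680 g Si in 943.244 g formula = 23.82 wt% Si.
Second mineral: 28.085 g Si in 60.083 g formula = 46.74 wt% Si.
23.82% − 46.74% gives a difference of -22.92 percentage points.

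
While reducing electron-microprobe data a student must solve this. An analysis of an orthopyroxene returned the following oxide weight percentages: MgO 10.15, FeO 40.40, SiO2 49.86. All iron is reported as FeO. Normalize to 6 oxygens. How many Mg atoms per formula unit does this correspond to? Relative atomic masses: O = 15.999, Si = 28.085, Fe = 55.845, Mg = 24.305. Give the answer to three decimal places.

MgO: 10.15/40.304 = 0.25184 mol → 0.25184 mol Mg, 0.25184 mol O.
FeO: 40.40/71.844 = 0.56233 mol → 0.56233 mol Fe, 0.56233 mol O.
SiO2: 49.86/60.083 = 0.82985 mol → 0.82985 mol Si, 1.65970 mol O.
Total oxygen = 2.47387 mol. Normalization factor = 6/2.47387 = 2.42535.
Mg per 6 O = 0.25184 × 2.42535 = 0.611.

0.611 Mg apfu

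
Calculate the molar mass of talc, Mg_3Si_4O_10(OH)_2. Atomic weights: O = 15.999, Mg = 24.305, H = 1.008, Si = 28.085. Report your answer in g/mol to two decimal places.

The formula mass is the sum 3(24.305) + 4(28.085) + 12(15.999) + 2(1.008).

379.26 g/mol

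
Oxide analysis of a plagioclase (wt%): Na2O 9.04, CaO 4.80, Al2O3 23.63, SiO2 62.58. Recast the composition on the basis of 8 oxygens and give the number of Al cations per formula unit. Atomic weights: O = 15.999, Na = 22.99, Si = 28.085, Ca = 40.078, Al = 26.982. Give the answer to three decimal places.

Na2O: 9.04/61.979 = 0.14586 mol → 0.29172 mol Na, 0.14586 mol O.
CaO: 4.80/56.077 = 0.08560 mol → 0.08560 mol Ca, 0.08560 mol O.
Al2O3: 23.63/101.961 = 0.23176 mol → 0.46352 mol Al, 0.69528 mol O.
SiO2: 62.58/60.083 = 1.04156 mol → 1.04156 mol Si, 2.08312 mol O.
Total oxygen = 3.00986 mol. Normalization factor = 8/3.00986 = 2.65793.
Al per 8 O = 0.46352 × 2.65793 = 1.232.

1.232 Al apfu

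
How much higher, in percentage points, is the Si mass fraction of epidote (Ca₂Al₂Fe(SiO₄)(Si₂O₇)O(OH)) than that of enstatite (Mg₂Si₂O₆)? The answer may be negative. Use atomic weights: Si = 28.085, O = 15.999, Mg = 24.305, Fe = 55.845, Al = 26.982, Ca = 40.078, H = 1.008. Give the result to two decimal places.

-10.54 percentage points

First mineral: 84.255 g Si in 483.215 g formula = 17.44 wt% Si.
Second mineral: 56.170 g Si in 200.774 g formula = 27.98 wt% Si.
17.44% − 27.98% gives a difference of -10.54 percentage points.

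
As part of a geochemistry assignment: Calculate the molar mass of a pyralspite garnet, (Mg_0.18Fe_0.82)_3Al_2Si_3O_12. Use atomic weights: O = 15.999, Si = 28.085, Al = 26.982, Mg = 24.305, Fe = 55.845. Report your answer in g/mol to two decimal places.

Mg: 0.54 × 24.305 = 13.1247
Fe: 2.46 × 55.845 = 137.3787
Al: 2 × 26.982 = 53.9640
Si: 3 × 28.085 = 84.2550
O: 12 × 15.999 = 191.9880
Summing the contributions gives the formula mass.

480.71 g/mol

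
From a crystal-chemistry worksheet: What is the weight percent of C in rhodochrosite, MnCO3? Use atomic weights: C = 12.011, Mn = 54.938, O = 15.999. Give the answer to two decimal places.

10.45 wt%

Molar mass of MnCO3: 1×54.938 + 1×12.011 + 3×15.999 = 114.946 g/mol.
Mass of C per formula unit: 1 × 12.011 = 12.011 g.
Weight fraction C = 12.011 / 114.946 = 0.1045.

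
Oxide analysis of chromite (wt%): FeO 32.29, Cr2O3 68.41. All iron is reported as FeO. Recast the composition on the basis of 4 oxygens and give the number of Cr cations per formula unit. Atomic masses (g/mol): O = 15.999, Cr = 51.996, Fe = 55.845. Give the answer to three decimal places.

FeO: 32.29/71.844 = 0.44945 mol → 0.44945 mol Fe, 0.44945 mol O.
Cr2O3: 68.41/151.989 = 0.45010 mol → 0.90020 mol Cr, 1.35030 mol O.
Total oxygen = 1.79975 mol. Normalization factor = 4/1.79975 = 2.22253.
Cr per 4 O = 0.90020 × 2.22253 = 2.001.

2.001 Cr apfu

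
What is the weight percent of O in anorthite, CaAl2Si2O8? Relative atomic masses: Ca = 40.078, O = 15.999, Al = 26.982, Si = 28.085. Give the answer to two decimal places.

Molar mass of CaAl2Si2O8: 1·40.078 + 2·26.982 + 2·28.085 + 8·15.999 = 278.204 g/mol.
Mass of O per formula unit: 8 × 15.999 = 127.992 g.
Weight fraction O = 127.992 / 278.204 = 0.4601.

46.01 wt%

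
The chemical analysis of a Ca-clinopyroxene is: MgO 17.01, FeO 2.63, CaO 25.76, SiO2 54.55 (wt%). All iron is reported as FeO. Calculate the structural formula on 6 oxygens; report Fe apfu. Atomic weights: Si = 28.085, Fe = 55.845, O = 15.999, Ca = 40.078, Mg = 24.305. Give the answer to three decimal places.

17.01 wt% MgO ÷ 40.304 g/mol = 0.42204 mol, giving 0.42204 Mg and 0.42204 O.
2.63 wt% FeO ÷ 71.844 g/mol = 0.03661 mol, giving 0.03661 Fe and 0.03661 O.
25.76 wt% CaO ÷ 56.077 g/mol = 0.45937 mol, giving 0.45937 Ca and 0.45937 O.
54.55 wt% SiO2 ÷ 60.083 g/mol = 0.90791 mol, giving 0.90791 Si and 1.81582 O.
Oxygen sums to 2.73384; scaling by 6/2.73384 = 2.19472 puts the formula on 6 O.
Fe: 0.03661 × 2.19472 = 0.080 atoms per formula unit.

0.080 Fe apfu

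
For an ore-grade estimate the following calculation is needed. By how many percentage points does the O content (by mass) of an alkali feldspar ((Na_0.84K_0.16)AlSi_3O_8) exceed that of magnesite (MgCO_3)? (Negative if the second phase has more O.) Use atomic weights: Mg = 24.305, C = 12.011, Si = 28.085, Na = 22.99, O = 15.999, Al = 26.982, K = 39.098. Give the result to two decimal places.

First mineral: 127.992 g O in 264.796 g formula = 48.34 wt% O.
Second mineral: 47.997 g O in 84.313 g formula = 56.93 wt% O.
48.34% − 56.93% gives a difference of -8.59 percentage points.

-8.59 percentage points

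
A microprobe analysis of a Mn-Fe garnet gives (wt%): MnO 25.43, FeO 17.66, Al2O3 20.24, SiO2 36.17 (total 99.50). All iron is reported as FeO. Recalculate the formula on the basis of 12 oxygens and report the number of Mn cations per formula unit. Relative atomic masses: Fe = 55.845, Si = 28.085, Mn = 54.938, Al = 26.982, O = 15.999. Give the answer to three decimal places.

1.790 Mn apfu

MnO: 25.43/70.937 = 0.35849 mol → 0.35849 mol Mn, 0.35849 mol O.
FeO: 17.66/71.844 = 0.24581 mol → 0.24581 mol Fe, 0.24581 mol O.
Al2O3: 20.24/101.961 = 0.19851 mol → 0.39702 mol Al, 0.59553 mol O.
SiO2: 36.17/60.083 = 0.60200 mol → 0.60200 mol Si, 1.20400 mol O.
Total oxygen = 2.40383 mol. Normalization factor = 12/2.40383 = 4.99203.
Mn per 12 O = 0.35849 × 4.99203 = 1.790.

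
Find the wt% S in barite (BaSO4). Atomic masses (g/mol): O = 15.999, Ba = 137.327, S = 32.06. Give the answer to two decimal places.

13.74 mass %

Molar mass of BaSO4: 1×137.327 + 1×32.06 + 4×15.999 = 233.383 g/mol.
Mass of S per formula unit: 1 × 32.06 = 32.060 g.
Weight fraction S = 32.060 / 233.383 = 0.1374.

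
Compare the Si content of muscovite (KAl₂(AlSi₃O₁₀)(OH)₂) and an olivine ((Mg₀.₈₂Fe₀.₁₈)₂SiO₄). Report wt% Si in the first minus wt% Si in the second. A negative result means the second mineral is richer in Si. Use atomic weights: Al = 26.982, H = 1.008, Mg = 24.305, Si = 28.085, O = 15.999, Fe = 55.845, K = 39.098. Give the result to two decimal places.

2.68 percentage points

M(KAl₂(AlSi₃O₁₀)(OH)₂) = 398.303 g/mol, so wt% Si = 84.255/398.303 × 100 = 21.15%.
M((Mg₀.₈₂Fe₀.₁₈)₂SiO₄) = 152.045 g/mol, so wt% Si = 28.085/152.045 × 100 = 18.47%.
21.15 − 18.47 = 2.68 pp.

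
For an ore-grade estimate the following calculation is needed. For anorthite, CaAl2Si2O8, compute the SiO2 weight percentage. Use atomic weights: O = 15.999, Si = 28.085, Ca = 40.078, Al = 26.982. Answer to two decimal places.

Formula mass = 278.204 g/mol.
2 Si → 2.0000 mol SiO2 per formula unit; M(SiO2) = 60.083, so SiO2 mass = 120.166 g.
120.166/278.204 × 100 = 43.19 wt%.

43.19 wt%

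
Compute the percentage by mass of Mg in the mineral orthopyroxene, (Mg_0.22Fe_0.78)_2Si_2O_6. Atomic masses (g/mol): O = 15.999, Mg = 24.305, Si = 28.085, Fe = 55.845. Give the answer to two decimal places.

4.28 wt%

Molar mass of (Mg_0.22Fe_0.78)_2Si_2O_6: 0.44*24.305 + 1.56*55.845 + 2*28.085 + 6*15.999 = 249.976 g/mol.
Mass of Mg per formula unit: 0.44 × 24.305 = 10.694 g.
Weight fraction Mg = 10.694 / 249.976 = 0.0428.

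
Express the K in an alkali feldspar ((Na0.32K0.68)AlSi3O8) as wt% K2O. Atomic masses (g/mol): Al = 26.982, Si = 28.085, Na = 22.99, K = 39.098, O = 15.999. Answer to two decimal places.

Formula mass = 273.172 g/mol.
0.68 K → 0.3400 mol K2O per formula unit; M(K2O) = 94.195, so K2O mass = 32.026 g.
32.026/273.172 × 100 = 11.72 wt%.

11.72 wt%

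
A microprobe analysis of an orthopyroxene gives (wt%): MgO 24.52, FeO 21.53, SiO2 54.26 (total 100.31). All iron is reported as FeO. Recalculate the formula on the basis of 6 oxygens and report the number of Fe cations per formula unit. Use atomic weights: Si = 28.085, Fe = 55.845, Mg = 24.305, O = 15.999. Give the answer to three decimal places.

MgO (M=40.304): mol = 0.60838; Mg = 0.60838, O = 0.60838.
FeO (M=71.844): mol = 0.29968; Fe = 0.29968, O = 0.29968.
SiO2 (M=60.083): mol = 0.90308; Si = 0.90308, O = 1.80616.
ΣO = 2.71422; factor = 6/ΣO = 2.21058.
Fe apfu = 0.29968 × 2.21058 = 0.662.

0.662 Fe apfu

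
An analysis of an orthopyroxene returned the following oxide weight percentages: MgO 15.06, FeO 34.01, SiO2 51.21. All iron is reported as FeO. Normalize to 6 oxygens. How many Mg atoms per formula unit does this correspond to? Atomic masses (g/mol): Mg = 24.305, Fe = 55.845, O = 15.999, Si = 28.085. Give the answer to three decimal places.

MgO: 15.06/40.304 = 0.37366 mol → 0.37366 mol Mg, 0.37366 mol O.
FeO: 34.01/71.844 = 0.47339 mol → 0.47339 mol Fe, 0.47339 mol O.
SiO2: 51.21/60.083 = 0.85232 mol → 0.85232 mol Si, 1.70464 mol O.
Total oxygen = 2.55169 mol. Normalization factor = 6/2.55169 = 2.35138.
Mg per 6 O = 0.37366 × 2.35138 = 0.879.

0.879 Mg apfu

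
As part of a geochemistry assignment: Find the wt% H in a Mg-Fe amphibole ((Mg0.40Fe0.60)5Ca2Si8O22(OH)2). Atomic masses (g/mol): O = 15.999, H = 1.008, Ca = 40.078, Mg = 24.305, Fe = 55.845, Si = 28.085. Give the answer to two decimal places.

Formula mass = 2×24.305 + 3×55.845 + 2×40.078 + 8×28.085 + 24×15.999 + 2×1.008 = 906.973 g/mol, of which 2.016 g is H.
So H makes up 2.016/906.973 = 0.0022 of the mass, i.e. 0.22%.

0.22 weight percent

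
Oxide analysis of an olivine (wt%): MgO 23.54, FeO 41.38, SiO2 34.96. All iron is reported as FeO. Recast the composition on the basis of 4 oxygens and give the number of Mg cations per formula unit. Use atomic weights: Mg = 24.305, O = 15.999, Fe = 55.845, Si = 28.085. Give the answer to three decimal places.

23.54 wt% MgO ÷ 40.304 g/mol = 0.58406 mol, giving 0.58406 Mg and 0.58406 O.
41.38 wt% FeO ÷ 71.844 g/mol = 0.57597 mol, giving 0.57597 Fe and 0.57597 O.
34.96 wt% SiO2 ÷ 60.083 g/mol = 0.58186 mol, giving 0.58186 Si and 1.16372 O.
Oxygen sums to 2.32375; scaling by 4/2.32375 = 1.72136 puts the formula on 4 O.
Mg: 0.58406 × 1.72136 = 1.005 atoms per formula unit.

1.005 Mg apfu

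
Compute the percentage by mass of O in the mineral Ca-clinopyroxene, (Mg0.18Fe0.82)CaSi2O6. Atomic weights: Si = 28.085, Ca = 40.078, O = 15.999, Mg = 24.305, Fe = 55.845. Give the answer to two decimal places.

Formula mass = 0.18·24.305 + 0.82·55.845 + 1·40.078 + 2·28.085 + 6·15.999 = 242.410 g/mol, of which 95.994 g is O.
So O makes up 95.994/242.410 = 0.3960 of the mass, i.e. 39.60%.

39.60 wt%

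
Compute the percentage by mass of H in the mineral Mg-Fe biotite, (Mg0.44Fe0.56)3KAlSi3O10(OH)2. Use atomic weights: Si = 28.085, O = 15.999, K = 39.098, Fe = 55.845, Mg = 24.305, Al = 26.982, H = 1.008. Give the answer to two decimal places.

0.43 wt%

Formula mass = 1.32×24.305 + 1.68×55.845 + 1×39.098 + 1×26.982 + 3×28.085 + 12×15.999 + 2×1.008 = 470.241 g/mol, of which 2.016 g is H.
So H makes up 2.016/470.241 = 0.0043 of the mass, i.e. 0.43%.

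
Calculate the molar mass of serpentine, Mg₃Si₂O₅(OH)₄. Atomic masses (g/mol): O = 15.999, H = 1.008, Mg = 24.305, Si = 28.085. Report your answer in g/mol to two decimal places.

Mg: 3 × 24.305 = 72.9150
Si: 2 × 28.085 = 56.1700
O: 9 × 15.999 = 143.9910
H: 4 × 1.008 = 4.0320
Summing the contributions gives the formula mass.

277.11 g/mol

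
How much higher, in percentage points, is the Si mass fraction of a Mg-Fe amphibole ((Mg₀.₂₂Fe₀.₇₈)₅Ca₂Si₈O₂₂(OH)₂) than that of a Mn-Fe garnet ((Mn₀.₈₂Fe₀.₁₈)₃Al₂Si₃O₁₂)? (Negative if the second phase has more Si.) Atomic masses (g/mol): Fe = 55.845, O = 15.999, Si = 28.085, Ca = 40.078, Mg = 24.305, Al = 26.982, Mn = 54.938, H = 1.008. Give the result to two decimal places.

7.02 percentage points

First mineral: 224.680 g Si in 935.359 g formula = 24.02 wt% Si.
Second mineral: 84.255 g Si in 495.511 g formula = 17.00 wt% Si.
24.02% − 17.00% gives a difference of 7.02 percentage points.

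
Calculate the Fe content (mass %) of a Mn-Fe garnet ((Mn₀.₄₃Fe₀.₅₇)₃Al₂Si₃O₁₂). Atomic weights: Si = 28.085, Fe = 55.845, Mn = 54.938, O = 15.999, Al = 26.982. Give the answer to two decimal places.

M((Mn₀.₄₃Fe₀.₅₇)₃Al₂Si₃O₁₂) = 496.572 g/mol.
Fe contributes 1.71 × 55.845 = 95.495 g per mole.
95.495/496.572 = 0.1923 → 19.23%.

19.23 mass %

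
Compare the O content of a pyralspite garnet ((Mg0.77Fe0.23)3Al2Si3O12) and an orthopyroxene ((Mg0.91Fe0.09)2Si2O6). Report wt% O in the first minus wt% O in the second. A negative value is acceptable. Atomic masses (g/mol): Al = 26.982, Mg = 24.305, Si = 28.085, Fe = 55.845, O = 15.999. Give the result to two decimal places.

-1.31 percentage points

O in (Mg0.77Fe0.23)3Al2Si3O12: molar mass 424.885 g/mol; 12×15.999 = 191.988 g → 45.19 wt%.
O in (Mg0.91Fe0.09)2Si2O6: molar mass 206.451 g/mol; 6×15.999 = 95.994 g → 46.50 wt%.
Difference = 45.19 − 46.50 = -1.31 percentage points.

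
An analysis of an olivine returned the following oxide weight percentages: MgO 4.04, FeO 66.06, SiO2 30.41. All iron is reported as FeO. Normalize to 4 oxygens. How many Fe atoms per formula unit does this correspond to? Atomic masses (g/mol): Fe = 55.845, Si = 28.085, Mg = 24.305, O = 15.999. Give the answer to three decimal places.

1.810 Fe apfu

4.04 wt% MgO ÷ 40.304 g/mol = 0.10024 mol, giving 0.10024 Mg and 0.10024 O.
66.06 wt% FeO ÷ 71.844 g/mol = 0.91949 mol, giving 0.91949 Fe and 0.91949 O.
30.41 wt% SiO2 ÷ 60.083 g/mol = 0.50613 mol, giving 0.50613 Si and 1.01226 O.
Oxygen sums to 2.03199; scaling by 4/2.03199 = 1.96851 puts the formula on 4 O.
Fe: 0.91949 × 1.96851 = 1.810 atoms per formula unit.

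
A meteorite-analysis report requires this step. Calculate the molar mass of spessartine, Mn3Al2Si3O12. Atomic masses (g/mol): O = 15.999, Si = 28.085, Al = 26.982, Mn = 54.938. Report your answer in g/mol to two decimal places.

495.02 g/mol

M = 3*54.938 + 2*26.982 + 3*28.085 + 12*15.999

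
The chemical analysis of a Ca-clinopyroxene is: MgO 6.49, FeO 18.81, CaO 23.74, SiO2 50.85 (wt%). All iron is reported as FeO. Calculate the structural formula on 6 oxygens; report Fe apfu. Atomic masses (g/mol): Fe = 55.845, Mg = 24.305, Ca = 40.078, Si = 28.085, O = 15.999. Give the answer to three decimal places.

0.619 Fe apfu

6.49 wt% MgO ÷ 40.304 g/mol = 0.16103 mol, giving 0.16103 Mg and 0.16103 O.
18.81 wt% FeO ÷ 71.844 g/mol = 0.26182 mol, giving 0.26182 Fe and 0.26182 O.
23.74 wt% CaO ÷ 56.077 g/mol = 0.42335 mol, giving 0.42335 Ca and 0.42335 O.
50.85 wt% SiO2 ÷ 60.083 g/mol = 0.84633 mol, giving 0.84633 Si and 1.69266 O.
Oxygen sums to 2.53886; scaling by 6/2.53886 = 2.36327 puts the formula on 6 O.
Fe: 0.26182 × 2.36327 = 0.619 atoms per formula unit.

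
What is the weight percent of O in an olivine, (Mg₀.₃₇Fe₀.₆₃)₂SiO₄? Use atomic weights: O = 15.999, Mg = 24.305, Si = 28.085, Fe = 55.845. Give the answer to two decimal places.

35.47 mass %

Molar mass of (Mg₀.₃₇Fe₀.₆₃)₂SiO₄: 0.74·24.305 + 1.26·55.845 + 1·28.085 + 4·15.999 = 180.431 g/mol.
Mass of O per formula unit: 4 × 15.999 = 63.996 g.
Weight fraction O = 63.996 / 180.431 = 0.3547.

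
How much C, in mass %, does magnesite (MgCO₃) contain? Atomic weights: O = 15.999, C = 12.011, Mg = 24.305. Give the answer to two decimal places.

Formula mass = 1·24.305 + 1·12.011 + 3·15.999 = 84.313 g/mol, of which 12.011 g is C.
So C makes up 12.011/84.313 = 0.1425 of the mass, i.e. 14.25%.

14.25 mass %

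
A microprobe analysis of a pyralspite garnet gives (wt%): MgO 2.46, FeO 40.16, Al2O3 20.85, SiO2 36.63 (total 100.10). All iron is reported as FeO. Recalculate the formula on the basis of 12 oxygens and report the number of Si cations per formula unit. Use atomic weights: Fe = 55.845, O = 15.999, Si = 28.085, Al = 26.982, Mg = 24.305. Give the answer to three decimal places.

2.46 wt% MgO ÷ 40.304 g/mol = 0.06104 mol, giving 0.06104 Mg and 0.06104 O.
40.16 wt% FeO ÷ 71.844 g/mol = 0.55899 mol, giving 0.55899 Fe and 0.55899 O.
20.85 wt% Al2O3 ÷ 101.961 g/mol = 0.20449 mol, giving 0.40898 Al and 0.61347 O.
36.63 wt% SiO2 ÷ 60.083 g/mol = 0.60966 mol, giving 0.60966 Si and 1.21932 O.
Oxygen sums to 2.45282; scaling by 12/2.45282 = 4.89233 puts the formula on 12 O.
Si: 0.60966 × 4.89233 = 2.983 atoms per formula unit.

2.983 Si apfu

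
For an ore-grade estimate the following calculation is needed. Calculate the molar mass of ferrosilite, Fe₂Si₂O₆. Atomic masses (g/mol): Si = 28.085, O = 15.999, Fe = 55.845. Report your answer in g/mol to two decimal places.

263.85 g/mol

The formula mass is the sum 2×55.845 + 2×28.085 + 6×15.999.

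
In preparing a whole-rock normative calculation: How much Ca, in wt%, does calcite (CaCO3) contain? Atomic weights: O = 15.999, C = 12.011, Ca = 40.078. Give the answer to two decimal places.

Molar mass of CaCO3: 1×40.078 + 1×12.011 + 3×15.999 = 100.086 g/mol.
Mass of Ca per formula unit: 1 × 40.078 = 40.078 g.
Weight fraction Ca = 40.078 / 100.086 = 0.4004.

40.04 wt%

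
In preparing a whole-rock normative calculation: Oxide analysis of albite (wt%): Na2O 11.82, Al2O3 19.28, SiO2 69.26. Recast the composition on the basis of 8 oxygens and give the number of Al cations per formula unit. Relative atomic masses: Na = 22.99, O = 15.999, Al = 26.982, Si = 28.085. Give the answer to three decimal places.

0.988 Al apfu

Na2O (M=61.979): mol = 0.19071; Na = 0.38142, O = 0.19071.
Al2O3 (M=101.961): mol = 0.18909; Al = 0.37818, O = 0.56727.
SiO2 (M=60.083): mol = 1.15274; Si = 1.15274, O = 2.30548.
ΣO = 3.06346; factor = 8/ΣO = 2.61143.
Al apfu = 0.37818 × 2.61143 = 0.988.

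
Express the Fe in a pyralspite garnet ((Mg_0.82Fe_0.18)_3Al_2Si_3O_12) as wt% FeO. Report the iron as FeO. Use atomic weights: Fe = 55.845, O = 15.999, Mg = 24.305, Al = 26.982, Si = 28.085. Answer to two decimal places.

9.23 wt%

Formula mass = 420.154 g/mol.
0.54 Fe → 0.5400 mol FeO per formula unit; M(FeO) = 71.844, so FeO mass = 38.796 g.
38.796/420.154 × 100 = 9.23 wt%.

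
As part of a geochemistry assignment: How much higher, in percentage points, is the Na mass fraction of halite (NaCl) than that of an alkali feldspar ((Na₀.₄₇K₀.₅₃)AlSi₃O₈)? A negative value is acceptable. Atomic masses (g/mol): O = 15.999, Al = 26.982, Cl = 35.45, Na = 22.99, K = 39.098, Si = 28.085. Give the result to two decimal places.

Na in NaCl: molar mass 58.440 g/mol; 1×22.99 = 22.990 g → 39.34 wt%.
Na in (Na₀.₄₇K₀.₅₃)AlSi₃O₈: molar mass 270.756 g/mol; 0.47×22.99 = 10.805 g → 3.99 wt%.
Difference = 39.34 − 3.99 = 35.35 percentage points.

35.35 percentage points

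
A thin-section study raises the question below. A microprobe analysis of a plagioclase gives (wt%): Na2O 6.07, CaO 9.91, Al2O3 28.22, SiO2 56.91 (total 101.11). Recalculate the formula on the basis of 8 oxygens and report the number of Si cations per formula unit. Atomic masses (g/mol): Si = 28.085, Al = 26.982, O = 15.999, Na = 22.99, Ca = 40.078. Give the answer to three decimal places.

2.526 Si apfu

Na2O: 6.07/61.979 = 0.09794 mol → 0.19588 mol Na, 0.09794 mol O.
CaO: 9.91/56.077 = 0.17672 mol → 0.17672 mol Ca, 0.17672 mol O.
Al2O3: 28.22/101.961 = 0.27677 mol → 0.55354 mol Al, 0.83031 mol O.
SiO2: 56.91/60.083 = 0.94719 mol → 0.94719 mol Si, 1.89438 mol O.
Total oxygen = 2.99935 mol. Normalization factor = 8/2.99935 = 2.66724.
Si per 8 O = 0.94719 × 2.66724 = 2.526.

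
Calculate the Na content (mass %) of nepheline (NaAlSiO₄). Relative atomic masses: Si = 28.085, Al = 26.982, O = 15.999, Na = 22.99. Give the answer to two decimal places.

16.18 mass %

Formula mass = 1×22.99 + 1×26.982 + 1×28.085 + 4×15.999 = 142.053 g/mol, of which 22.990 g is Na.
So Na makes up 22.990/142.053 = 0.1618 of the mass, i.e. 16.18%.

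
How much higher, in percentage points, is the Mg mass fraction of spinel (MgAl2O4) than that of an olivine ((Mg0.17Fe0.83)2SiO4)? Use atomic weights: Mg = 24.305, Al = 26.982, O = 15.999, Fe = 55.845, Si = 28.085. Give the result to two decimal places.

12.80 percentage points

First mineral: 24.305 g Mg in 142.265 g formula = 17.08 wt% Mg.
Second mineral: 8.264 g Mg in 193.047 g formula = 4.28 wt% Mg.
17.08% − 4.28% gives a difference of 12.80 percentage points.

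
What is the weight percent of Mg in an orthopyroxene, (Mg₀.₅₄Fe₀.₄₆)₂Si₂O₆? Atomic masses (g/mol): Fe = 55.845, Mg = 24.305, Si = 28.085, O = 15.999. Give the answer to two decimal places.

Molar mass of (Mg₀.₅₄Fe₀.₄₆)₂Si₂O₆: 1.08×24.305 + 0.92×55.845 + 2×28.085 + 6×15.999 = 229.791 g/mol.
Mass of Mg per formula unit: 1.08 × 24.305 = 26.249 g.
Weight fraction Mg = 26.249 / 229.791 = 0.1142.

11.42 weight percent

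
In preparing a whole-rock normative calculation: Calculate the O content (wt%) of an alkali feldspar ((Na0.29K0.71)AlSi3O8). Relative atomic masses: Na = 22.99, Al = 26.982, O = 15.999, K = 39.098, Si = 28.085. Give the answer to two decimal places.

M((Na0.29K0.71)AlSi3O8) = 273.656 g/mol.
O contributes 8 × 15.999 = 127.992 g per mole.
127.992/273.656 = 0.4677 → 46.77%.

46.77 wt%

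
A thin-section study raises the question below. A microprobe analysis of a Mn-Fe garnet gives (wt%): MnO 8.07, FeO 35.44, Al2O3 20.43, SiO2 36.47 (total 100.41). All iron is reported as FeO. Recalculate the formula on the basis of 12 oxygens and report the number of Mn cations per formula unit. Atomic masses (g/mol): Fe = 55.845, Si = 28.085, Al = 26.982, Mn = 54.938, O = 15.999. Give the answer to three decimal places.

MnO (M=70.937): mol = 0.11376; Mn = 0.11376, O = 0.11376.
FeO (M=71.844): mol = 0.49329; Fe = 0.49329, O = 0.49329.
Al2O3 (M=101.961): mol = 0.20037; Al = 0.40074, O = 0.60111.
SiO2 (M=60.083): mol = 0.60699; Si = 0.60699, O = 1.21398.
ΣO = 2.42214; factor = 12/ΣO = 4.95430.
Mn apfu = 0.11376 × 4.95430 = 0.564.

0.564 Mn apfu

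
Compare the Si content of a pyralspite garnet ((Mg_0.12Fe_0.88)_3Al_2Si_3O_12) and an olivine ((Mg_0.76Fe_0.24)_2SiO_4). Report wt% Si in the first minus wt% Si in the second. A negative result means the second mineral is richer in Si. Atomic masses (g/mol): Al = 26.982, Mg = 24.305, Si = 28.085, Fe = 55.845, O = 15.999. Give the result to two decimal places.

First mineral: 84.255 g Si in 486.388 g formula = 17.32 wt% Si.
Second mineral: 28.085 g Si in 155.830 g formula = 18.02 wt% Si.
17.32% − 18.02% gives a difference of -0.70 percentage points.

-0.70 percentage points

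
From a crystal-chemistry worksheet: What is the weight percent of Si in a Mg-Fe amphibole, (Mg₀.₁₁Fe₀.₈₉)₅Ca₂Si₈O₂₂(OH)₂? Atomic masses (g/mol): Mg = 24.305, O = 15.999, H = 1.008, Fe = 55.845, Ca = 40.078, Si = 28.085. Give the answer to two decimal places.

Formula mass = 0.55×24.305 + 4.45×55.845 + 2×40.078 + 8×28.085 + 24×15.999 + 2×1.008 = 952.706 g/mol, of which 224.680 g is Si.
So Si makes up 224.680/952.706 = 0.2358 of the mass, i.e. 23.58%.

23.58 weight percent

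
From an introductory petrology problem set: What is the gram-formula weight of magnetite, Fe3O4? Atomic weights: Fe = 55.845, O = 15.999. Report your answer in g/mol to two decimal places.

231.53 g/mol

Fe: 3 × 55.845 = 167.5350
O: 4 × 15.999 = 63.9960
Summing the contributions gives the formula mass.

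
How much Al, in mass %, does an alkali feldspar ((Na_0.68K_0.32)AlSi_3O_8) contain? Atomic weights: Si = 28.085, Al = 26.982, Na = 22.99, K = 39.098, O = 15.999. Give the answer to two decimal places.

10.09 mass %

M((Na_0.68K_0.32)AlSi_3O_8) = 267.374 g/mol.
Al contributes 1 × 26.982 = 26.982 g per mole.
26.982/267.374 = 0.1009 → 10.09%.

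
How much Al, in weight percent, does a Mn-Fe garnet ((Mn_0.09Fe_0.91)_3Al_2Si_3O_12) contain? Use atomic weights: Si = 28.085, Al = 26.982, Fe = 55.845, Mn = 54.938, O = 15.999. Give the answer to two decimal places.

10.85 weight percent

Formula mass = 0.27*54.938 + 2.73*55.845 + 2*26.982 + 3*28.085 + 12*15.999 = 497.497 g/mol, of which 53.964 g is Al.
So Al makes up 53.964/497.497 = 0.1085 of the mass, i.e. 10.85%.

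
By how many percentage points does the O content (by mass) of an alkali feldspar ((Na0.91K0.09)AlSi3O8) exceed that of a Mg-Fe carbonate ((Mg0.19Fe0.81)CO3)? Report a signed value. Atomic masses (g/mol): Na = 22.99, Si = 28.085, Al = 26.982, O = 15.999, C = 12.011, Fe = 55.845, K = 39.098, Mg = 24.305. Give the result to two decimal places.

4.85 percentage points

First mineral: 127.992 g O in 263.669 g formula = 48.54 wt% O.
Second mineral: 47.997 g O in 109.860 g formula = 43.69 wt% O.
48.54% − 43.69% gives a difference of 4.85 percentage points.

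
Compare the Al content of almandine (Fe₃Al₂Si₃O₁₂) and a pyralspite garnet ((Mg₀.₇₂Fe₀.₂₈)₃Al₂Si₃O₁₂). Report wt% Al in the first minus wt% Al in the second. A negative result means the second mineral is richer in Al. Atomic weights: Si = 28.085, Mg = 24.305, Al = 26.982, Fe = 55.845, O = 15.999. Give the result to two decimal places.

-1.72 percentage points

First mineral: 53.964 g Al in 497.742 g formula = 10.84 wt% Al.
Second mineral: 53.964 g Al in 429.616 g formula = 12.56 wt% Al.
10.84% − 12.56% gives a difference of -1.72 percentage points.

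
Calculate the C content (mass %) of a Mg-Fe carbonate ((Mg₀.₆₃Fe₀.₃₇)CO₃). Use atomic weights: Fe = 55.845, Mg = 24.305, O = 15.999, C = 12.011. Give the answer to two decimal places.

Formula mass = 0.63·24.305 + 0.37·55.845 + 1·12.011 + 3·15.999 = 95.983 g/mol, of which 12.011 g is C.
So C makes up 12.011/95.983 = 0.1251 of the mass, i.e. 12.51%.

12.51 mass %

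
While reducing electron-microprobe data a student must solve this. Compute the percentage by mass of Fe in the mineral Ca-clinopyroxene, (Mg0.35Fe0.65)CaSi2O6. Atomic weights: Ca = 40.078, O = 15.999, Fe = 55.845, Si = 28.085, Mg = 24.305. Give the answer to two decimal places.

Formula mass = 0.35×24.305 + 0.65×55.845 + 1×40.078 + 2×28.085 + 6×15.999 = 237.048 g/mol, of which 36.299 g is Fe.
So Fe makes up 36.299/237.048 = 0.1531 of the mass, i.e. 15.31%.

15.31 mass %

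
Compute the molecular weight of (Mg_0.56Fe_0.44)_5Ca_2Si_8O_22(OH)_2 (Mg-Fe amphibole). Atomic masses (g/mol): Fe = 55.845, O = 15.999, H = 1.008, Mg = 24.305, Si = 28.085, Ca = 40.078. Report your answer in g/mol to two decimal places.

881.74 g/mol

The formula mass is the sum 2.80*24.305 + 2.20*55.845 + 2*40.078 + 8*28.085 + 24*15.999 + 2*1.008.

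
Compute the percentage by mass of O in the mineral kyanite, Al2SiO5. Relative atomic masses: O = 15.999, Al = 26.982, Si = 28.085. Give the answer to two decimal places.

Molar mass of Al2SiO5: 2×26.982 + 1×28.085 + 5×15.999 = 162.044 g/mol.
Mass of O per formula unit: 5 × 15.999 = 79.995 g.
Weight fraction O = 79.995 / 162.044 = 0.4937.

49.37 mass %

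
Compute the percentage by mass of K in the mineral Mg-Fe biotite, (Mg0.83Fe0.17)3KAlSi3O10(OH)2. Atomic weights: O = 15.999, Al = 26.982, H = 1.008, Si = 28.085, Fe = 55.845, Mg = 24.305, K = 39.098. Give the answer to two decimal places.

9.02 wt%

Molar mass of (Mg0.83Fe0.17)3KAlSi3O10(OH)2: 2.49×24.305 + 0.51×55.845 + 1×39.098 + 1×26.982 + 3×28.085 + 12×15.999 + 2×1.008 = 433.339 g/mol.
Mass of K per formula unit: 1 × 39.098 = 39.098 g.
Weight fraction K = 39.098 / 433.339 = 0.0902.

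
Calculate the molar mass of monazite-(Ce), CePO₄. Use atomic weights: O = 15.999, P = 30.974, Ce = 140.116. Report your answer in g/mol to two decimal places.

Ce: 1 × 140.116 = 140.1160
P: 1 × 30.974 = 30.9740
O: 4 × 15.999 = 63.9960
Summing the contributions gives the formula mass.

235.09 g/mol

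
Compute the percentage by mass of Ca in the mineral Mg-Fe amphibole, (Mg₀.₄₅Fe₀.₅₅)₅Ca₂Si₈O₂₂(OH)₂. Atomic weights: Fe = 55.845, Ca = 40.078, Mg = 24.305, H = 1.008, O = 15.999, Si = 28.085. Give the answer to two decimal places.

Molar mass of (Mg₀.₄₅Fe₀.₅₅)₅Ca₂Si₈O₂₂(OH)₂: 2.25·24.305 + 2.75·55.845 + 2·40.078 + 8·28.085 + 24·15.999 + 2·1.008 = 899.088 g/mol.
Mass of Ca per formula unit: 2 × 40.078 = 80.156 g.
Weight fraction Ca = 80.156 / 899.088 = 0.0892.

8.92 weight percent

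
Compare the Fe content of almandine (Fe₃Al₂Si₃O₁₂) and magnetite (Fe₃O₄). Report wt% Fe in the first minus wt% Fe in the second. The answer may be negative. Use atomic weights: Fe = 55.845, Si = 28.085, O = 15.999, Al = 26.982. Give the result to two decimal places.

M(Fe₃Al₂Si₃O₁₂) = 497.742 g/mol, so wt% Fe = 167.535/497.742 × 100 = 33.66%.
M(Fe₃O₄) = 231.531 g/mol, so wt% Fe = 167.535/231.531 × 100 = 72.36%.
33.66 − 72.36 = -38.70 pp.

-38.70 percentage points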